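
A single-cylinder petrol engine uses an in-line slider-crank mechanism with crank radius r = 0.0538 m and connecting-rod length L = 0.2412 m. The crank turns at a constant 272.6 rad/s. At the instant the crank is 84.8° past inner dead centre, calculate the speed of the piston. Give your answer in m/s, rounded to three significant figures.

ω = 272.6 rad/s
For an in-line slider-crank, x = r cosθ + √(L² − r² sin²θ), so v = −rω sinθ·[1 + r cosθ/√(L² − r² sin²θ)].
With r = 0.0538 m, L = 0.2412 m, θ = 84.8°: √(L² − r² sin²θ) = 0.23517 m.
v = −0.0538·272.6·0.99588·[1 + 0.0538·0.09063/0.23517] = -14.908 m/s.
|v| = 14.908 m/s.

14.9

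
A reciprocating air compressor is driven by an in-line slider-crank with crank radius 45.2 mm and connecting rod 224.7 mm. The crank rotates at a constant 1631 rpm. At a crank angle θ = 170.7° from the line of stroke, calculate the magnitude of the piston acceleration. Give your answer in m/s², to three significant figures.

1050

ω = 2π·1631/60 = 170.8 rad/s
x(θ) = r cosθ + √(L² − r² sin²θ); with ω constant, a = ω²·d²x/dθ².
d²x/dθ² = −r cosθ − r²(cos2θ)/√u − r⁴ sin²2θ/(4u^{3/2}),  u = L² − r² sin²θ = 0.0504367 m².
Substituting r = 0.0452 m, L = 0.2247 m, θ = 170.7°: d²x/dθ² = +0.035975 m.
a = ω²·d²x/dθ² = (170.8)²·(+0.035975) = +1049.4 m/s²;  |a| = 1049.4 m/s².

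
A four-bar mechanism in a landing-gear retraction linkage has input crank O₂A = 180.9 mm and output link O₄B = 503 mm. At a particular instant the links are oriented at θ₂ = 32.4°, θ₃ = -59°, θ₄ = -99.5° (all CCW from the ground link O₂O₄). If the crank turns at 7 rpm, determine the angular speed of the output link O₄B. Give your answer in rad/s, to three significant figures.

ω₂ = 0.733 rad/s (from 7 rpm).
Differentiating the loop-closure r₂e^{iθ₂}+r₃e^{iθ₃}=r₁+r₄e^{iθ₄} gives r₂ω₂e^{iθ₂}+r₃ω₃e^{iθ₃}=r₄ω₄e^{iθ₄}.
Eliminating the other unknown: ω₄ = r₂ω₂ sin(θ₂−θ₃) / [r₄ sin(θ₄−θ₃)].
Numerator sine = +0.99970; denominator sine = -0.64945.
Result = 0.1809·0.733·(+0.99970) / (0.503·(-0.64945)) = -0.40581 rad/s; magnitude 0.40581 rad/s.

0.406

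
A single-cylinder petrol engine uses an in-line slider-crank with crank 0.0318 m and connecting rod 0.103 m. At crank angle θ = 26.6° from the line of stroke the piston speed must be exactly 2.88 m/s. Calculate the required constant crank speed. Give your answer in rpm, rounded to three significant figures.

1510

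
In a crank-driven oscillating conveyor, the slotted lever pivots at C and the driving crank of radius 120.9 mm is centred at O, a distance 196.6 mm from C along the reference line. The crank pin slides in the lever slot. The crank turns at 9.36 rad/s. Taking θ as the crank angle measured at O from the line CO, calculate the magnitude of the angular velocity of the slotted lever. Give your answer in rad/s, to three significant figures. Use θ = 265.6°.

2.41

ω = 9.36 rad/s
Crank pin A relative to C: A = (d + r cosθ, r sinθ); lever angle φ = atan2(r sinθ, d + r cosθ).
Differentiating tanφ: φ̇ = rω(d cosθ + r)/(d² + r² + 2dr cosθ).
d² + r² + 2dr cosθ = |CA|² = 0.0496213 m²;  d cosθ + r = +0.10582 m.
|ω_lever| = |0.1209·9.36·+0.10582| / 0.0496213 = 2.4132 rad/s.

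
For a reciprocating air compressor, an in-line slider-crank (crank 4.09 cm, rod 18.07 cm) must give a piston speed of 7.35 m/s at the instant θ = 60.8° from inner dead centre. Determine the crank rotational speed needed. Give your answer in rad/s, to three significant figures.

For an in-line slider-crank, |v_piston| = rω|sinθ|·[1 + r cosθ/√(L² − r² sin²θ)].
With r = 0.0409 m, L = 0.1807 m, θ = 60.8°: the bracketed kinematic factor |dx/dθ| = 0.039724 m.
ω = v/|dx/dθ| = 7.35/0.039724 = 185.03 rad/s.

185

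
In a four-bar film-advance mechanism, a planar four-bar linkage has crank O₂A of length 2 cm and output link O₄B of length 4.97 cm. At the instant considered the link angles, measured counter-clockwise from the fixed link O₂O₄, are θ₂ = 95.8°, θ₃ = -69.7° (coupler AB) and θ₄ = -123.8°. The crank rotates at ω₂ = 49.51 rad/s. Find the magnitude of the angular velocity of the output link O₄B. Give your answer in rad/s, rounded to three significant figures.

ω₂ = 49.51 rad/s
Differentiating the loop-closure r₂e^{iθ₂}+r₃e^{iθ₃}=r₁+r₄e^{iθ₄} gives r₂ω₂e^{iθ₂}+r₃ω₃e^{iθ₃}=r₄ω₄e^{iθ₄}.
Eliminating the other unknown: ω₄ = r₂ω₂ sin(θ₂−θ₃) / [r₄ sin(θ₄−θ₃)].
Numerator sine = +0.25038; denominator sine = -0.81004.
Result = 0.02·49.51·(+0.25038) / (0.0497·(-0.81004)) = -6.1583 rad/s; magnitude 6.1583 rad/s.

6.16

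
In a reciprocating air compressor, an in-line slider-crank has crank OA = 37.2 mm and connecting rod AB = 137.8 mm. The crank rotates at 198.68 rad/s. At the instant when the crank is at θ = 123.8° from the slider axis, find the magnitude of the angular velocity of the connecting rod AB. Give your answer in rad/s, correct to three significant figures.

30.6

ω = 198.7 rad/s
The rod makes angle φ with the slider axis where L sinφ = r sinθ; differentiating, L cosφ·φ̇ = r ω cosθ.
L cosφ = √(L² − r² sin²θ) = 0.13429 m.
|ω_rod| = r ω |cosθ| / √(L² − r² sin²θ) = 0.0372·198.7·0.55630/0.13429 = 30.617 rad/s.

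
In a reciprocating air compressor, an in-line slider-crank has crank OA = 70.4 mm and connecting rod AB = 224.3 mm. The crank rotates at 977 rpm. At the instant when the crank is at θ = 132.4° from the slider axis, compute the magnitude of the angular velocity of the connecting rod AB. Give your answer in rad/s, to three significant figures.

22.3

ω = 102.3 rad/s (converted from 977 rpm).
The rod makes angle φ with the slider axis where L sinφ = r sinθ; differentiating, L cosφ·φ̇ = r ω cosθ.
L cosφ = √(L² − r² sin²θ) = 0.21819 m.
|ω_rod| = r ω |cosθ| / √(L² − r² sin²θ) = 0.0704·102.3·0.67430/0.21819 = 22.259 rad/s.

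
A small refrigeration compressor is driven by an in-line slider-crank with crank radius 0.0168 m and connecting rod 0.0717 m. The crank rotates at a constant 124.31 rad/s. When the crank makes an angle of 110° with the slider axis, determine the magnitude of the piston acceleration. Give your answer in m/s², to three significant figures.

136

ω = 124.3 rad/s
x(θ) = r cosθ + √(L² − r² sin²θ); with ω constant, a = ω²·d²x/dθ².
d²x/dθ² = −r cosθ − r²(cos2θ)/√u − r⁴ sin²2θ/(4u^{3/2}),  u = L² − r² sin²θ = 0.00489167 m².
Substituting r = 0.0168 m, L = 0.0717 m, θ = 110°: d²x/dθ² = +0.0088132 m.
a = ω²·d²x/dθ² = (124.3)²·(+0.0088132) = +136.19 m/s²;  |a| = 136.19 m/s².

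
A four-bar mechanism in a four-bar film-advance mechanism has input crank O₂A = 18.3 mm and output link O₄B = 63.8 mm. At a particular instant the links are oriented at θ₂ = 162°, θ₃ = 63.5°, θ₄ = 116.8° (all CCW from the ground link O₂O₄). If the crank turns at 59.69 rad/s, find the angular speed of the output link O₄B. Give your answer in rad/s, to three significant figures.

ω₂ = 59.69 rad/s
Differentiating the loop-closure r₂e^{iθ₂}+r₃e^{iθ₃}=r₁+r₄e^{iθ₄} gives r₂ω₂e^{iθ₂}+r₃ω₃e^{iθ₃}=r₄ω₄e^{iθ₄}.
Eliminating the other unknown: ω₄ = r₂ω₂ sin(θ₂−θ₃) / [r₄ sin(θ₄−θ₃)].
Numerator sine = +0.98902; denominator sine = +0.80178.
Result = 0.0183·59.69·(+0.98902) / (0.0638·(+0.80178)) = +21.119 rad/s; magnitude 21.119 rad/s.

21.1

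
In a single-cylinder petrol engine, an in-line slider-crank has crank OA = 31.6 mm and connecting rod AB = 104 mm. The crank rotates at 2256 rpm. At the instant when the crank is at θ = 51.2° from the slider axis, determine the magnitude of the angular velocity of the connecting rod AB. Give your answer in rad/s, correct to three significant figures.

46.3

ω = 236.2 rad/s (converted from 2256 rpm).
The rod makes angle φ with the slider axis where L sinφ = r sinθ; differentiating, L cosφ·φ̇ = r ω cosθ.
L cosφ = √(L² − r² sin²θ) = 0.10104 m.
|ω_rod| = r ω |cosθ| / √(L² − r² sin²θ) = 0.0316·236.2·0.62660/0.10104 = 46.296 rad/s.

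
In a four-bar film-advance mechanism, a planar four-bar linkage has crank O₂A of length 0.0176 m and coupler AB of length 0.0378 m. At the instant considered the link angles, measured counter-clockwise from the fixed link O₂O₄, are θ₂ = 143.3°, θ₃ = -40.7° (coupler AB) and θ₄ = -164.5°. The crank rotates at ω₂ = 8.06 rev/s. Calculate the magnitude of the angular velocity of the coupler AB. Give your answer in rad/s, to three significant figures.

22.4

ω₂ = 50.64 rad/s (from 8.06 rev/s).
Differentiating the loop-closure r₂e^{iθ₂}+r₃e^{iθ₃}=r₁+r₄e^{iθ₄} gives r₂ω₂e^{iθ₂}+r₃ω₃e^{iθ₃}=r₄ω₄e^{iθ₄}.
Eliminating the other unknown: ω₃ = r₂ω₂ sin(θ₄−θ₂) / [r₃ sin(θ₃−θ₄)].
Numerator sine = +0.79016; denominator sine = +0.83098.
Result = 0.0176·50.64·(+0.79016) / (0.0378·(+0.83098)) = +22.421 rad/s; magnitude 22.421 rad/s.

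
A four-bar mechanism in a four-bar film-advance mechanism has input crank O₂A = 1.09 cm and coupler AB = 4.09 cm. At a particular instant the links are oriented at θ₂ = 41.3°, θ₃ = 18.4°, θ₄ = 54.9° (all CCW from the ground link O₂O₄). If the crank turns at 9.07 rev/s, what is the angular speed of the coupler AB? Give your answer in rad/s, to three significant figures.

6.00

ω₂ = 56.99 rad/s (from 9.07 rev/s).
Differentiating the loop-closure r₂e^{iθ₂}+r₃e^{iθ₃}=r₁+r₄e^{iθ₄} gives r₂ω₂e^{iθ₂}+r₃ω₃e^{iθ₃}=r₄ω₄e^{iθ₄}.
Eliminating the other unknown: ω₃ = r₂ω₂ sin(θ₄−θ₂) / [r₃ sin(θ₃−θ₄)].
Numerator sine = +0.23514; denominator sine = -0.59482.
Result = 0.0109·56.99·(+0.23514) / (0.0409·(-0.59482)) = -6.0039 rad/s; magnitude 6.0039 rad/s.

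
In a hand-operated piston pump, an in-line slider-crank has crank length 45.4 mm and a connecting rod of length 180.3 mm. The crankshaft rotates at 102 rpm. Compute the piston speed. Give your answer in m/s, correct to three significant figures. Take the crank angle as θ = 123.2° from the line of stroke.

ω = 2π·102/60 = 10.68 rad/s
For an in-line slider-crank, x = r cosθ + √(L² − r² sin²θ), so v = −rω sinθ·[1 + r cosθ/√(L² − r² sin²θ)].
With r = 0.0454 m, L = 0.1803 m, θ = 123.2°: √(L² − r² sin²θ) = 0.17625 m.
v = −0.0454·10.68·0.83676·[1 + 0.0454·-0.54756/0.17625] = -0.34854 m/s.
|v| = 0.34854 m/s.

0.349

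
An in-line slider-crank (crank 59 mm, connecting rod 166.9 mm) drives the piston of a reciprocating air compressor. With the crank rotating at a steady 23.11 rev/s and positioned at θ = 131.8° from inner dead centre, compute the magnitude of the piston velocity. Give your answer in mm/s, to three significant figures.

4830

ω = 2π·23.1 = 145.2 rad/s
For an in-line slider-crank, x = r cosθ + √(L² − r² sin²θ), so v = −rω sinθ·[1 + r cosθ/√(L² − r² sin²θ)].
With r = 0.059 m, L = 0.1669 m, θ = 131.8°: √(L² − r² sin²θ) = 0.161 m.
v = −0.059·145.2·0.74548·[1 + 0.059·-0.66653/0.161] = -4.8266 m/s.
|v| = 4.8266 m/s = 4826.6 mm/s.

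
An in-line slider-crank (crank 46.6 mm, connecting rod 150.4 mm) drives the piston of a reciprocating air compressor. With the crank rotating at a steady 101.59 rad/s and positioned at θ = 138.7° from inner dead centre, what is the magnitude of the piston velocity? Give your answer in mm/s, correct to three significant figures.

ω = 101.6 rad/s
For an in-line slider-crank, x = r cosθ + √(L² − r² sin²θ), so v = −rω sinθ·[1 + r cosθ/√(L² − r² sin²θ)].
With r = 0.0466 m, L = 0.1504 m, θ = 138.7°: √(L² − r² sin²θ) = 0.14722 m.
v = −0.0466·101.6·0.66000·[1 + 0.0466·-0.75126/0.14722] = -2.3815 m/s.
|v| = 2.3815 m/s = 2381.5 mm/s.

2380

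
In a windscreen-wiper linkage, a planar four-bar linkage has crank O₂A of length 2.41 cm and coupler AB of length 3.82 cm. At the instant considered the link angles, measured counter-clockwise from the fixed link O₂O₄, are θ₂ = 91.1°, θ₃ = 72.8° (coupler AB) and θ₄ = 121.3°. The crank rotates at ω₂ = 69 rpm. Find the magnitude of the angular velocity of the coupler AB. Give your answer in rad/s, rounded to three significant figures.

3.06

ω₂ = 7.226 rad/s (from 69 rpm).
Differentiating the loop-closure r₂e^{iθ₂}+r₃e^{iθ₃}=r₁+r₄e^{iθ₄} gives r₂ω₂e^{iθ₂}+r₃ω₃e^{iθ₃}=r₄ω₄e^{iθ₄}.
Eliminating the other unknown: ω₃ = r₂ω₂ sin(θ₄−θ₂) / [r₃ sin(θ₃−θ₄)].
Numerator sine = +0.50302; denominator sine = -0.74896.
Result = 0.0241·7.226·(+0.50302) / (0.0382·(-0.74896)) = -3.0617 rad/s; magnitude 3.0617 rad/s.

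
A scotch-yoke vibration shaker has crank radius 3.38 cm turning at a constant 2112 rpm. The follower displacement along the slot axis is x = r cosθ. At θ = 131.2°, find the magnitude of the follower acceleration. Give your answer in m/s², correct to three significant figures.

1090

ω = 221.2 rad/s (from 2112 rpm).
x = r cosθ ⇒ ẍ = −rω² cosθ (ω constant).
|a| = rω²|cosθ| = 0.0338·(221.2)²·|cos 131.2°| = 1089 m/s².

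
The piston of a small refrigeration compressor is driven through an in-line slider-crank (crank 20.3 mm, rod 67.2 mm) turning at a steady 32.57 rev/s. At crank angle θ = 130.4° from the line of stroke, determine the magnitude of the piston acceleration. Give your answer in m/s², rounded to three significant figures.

587

ω = 2π·32.6 = 204.6 rad/s
x(θ) = r cosθ + √(L² − r² sin²θ); with ω constant, a = ω²·d²x/dθ².
d²x/dθ² = −r cosθ − r²(cos2θ)/√u − r⁴ sin²2θ/(4u^{3/2}),  u = L² − r² sin²θ = 0.00427685 m².
Substituting r = 0.0203 m, L = 0.0672 m, θ = 130.4°: d²x/dθ² = +0.014016 m.
a = ω²·d²x/dθ² = (204.6)²·(+0.014016) = +586.99 m/s²;  |a| = 586.99 m/s².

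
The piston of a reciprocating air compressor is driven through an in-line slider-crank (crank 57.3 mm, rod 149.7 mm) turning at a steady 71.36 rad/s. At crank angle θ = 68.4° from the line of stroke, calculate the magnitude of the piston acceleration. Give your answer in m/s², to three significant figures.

ω = 71.36 rad/s
x(θ) = r cosθ + √(L² − r² sin²θ); with ω constant, a = ω²·d²x/dθ².
d²x/dθ² = −r cosθ − r²(cos2θ)/√u − r⁴ sin²2θ/(4u^{3/2}),  u = L² − r² sin²θ = 0.0195717 m².
Substituting r = 0.0573 m, L = 0.1497 m, θ = 68.4°: d²x/dθ² = -0.0044466 m.
a = ω²·d²x/dθ² = (71.36)²·(-0.0044466) = -22.643 m/s²;  |a| = 22.643 m/s².

22.6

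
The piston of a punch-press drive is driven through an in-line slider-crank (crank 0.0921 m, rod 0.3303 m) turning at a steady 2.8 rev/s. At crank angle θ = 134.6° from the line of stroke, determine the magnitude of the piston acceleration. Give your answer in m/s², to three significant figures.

ω = 2π·2.8 = 17.59 rad/s
x(θ) = r cosθ + √(L² − r² sin²θ); with ω constant, a = ω²·d²x/dθ².
d²x/dθ² = −r cosθ − r²(cos2θ)/√u − r⁴ sin²2θ/(4u^{3/2}),  u = L² − r² sin²θ = 0.104798 m².
Substituting r = 0.0921 m, L = 0.3303 m, θ = 134.6°: d²x/dθ² = +0.064504 m.
a = ω²·d²x/dθ² = (17.59)²·(+0.064504) = +19.965 m/s²;  |a| = 19.965 m/s².

20.0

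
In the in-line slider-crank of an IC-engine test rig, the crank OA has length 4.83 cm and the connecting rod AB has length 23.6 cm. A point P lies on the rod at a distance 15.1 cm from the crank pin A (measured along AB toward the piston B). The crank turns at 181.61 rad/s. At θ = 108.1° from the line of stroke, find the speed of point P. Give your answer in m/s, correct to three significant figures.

8.05

ω = 181.6 rad/s.  Crank-pin speed |V_A| = rω = 8.7718 m/s, perpendicular to OA.
Rod angle: sinφ = −(r/L) sinθ ⇒ φ = -11.217°; ω_rod = −rω cosθ/√(L²−r²sin²θ) = +11.772 rad/s.
V_P = V_A + ω_rod × AP, with AP = 0.151 m along the rod.
Components: V_Px = −rω sinθ − a·ω_rod·sinφ = -7.9919 m/s;  V_Py = rω cosθ + a·ω_rod·cosφ = -0.98153 m/s.
|V_P| = √(V_Px² + V_Py²) = 8.0519 m/s.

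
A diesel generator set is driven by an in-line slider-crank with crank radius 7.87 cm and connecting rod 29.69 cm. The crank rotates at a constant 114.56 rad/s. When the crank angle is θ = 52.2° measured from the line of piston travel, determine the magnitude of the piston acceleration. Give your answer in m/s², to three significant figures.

ω = 114.6 rad/s
x(θ) = r cosθ + √(L² − r² sin²θ); with ω constant, a = ω²·d²x/dθ².
d²x/dθ² = −r cosθ − r²(cos2θ)/√u − r⁴ sin²2θ/(4u^{3/2}),  u = L² − r² sin²θ = 0.0842826 m².
Substituting r = 0.0787 m, L = 0.2969 m, θ = 52.2°: d²x/dθ² = -0.043298 m.
a = ω²·d²x/dθ² = (114.6)²·(-0.043298) = -568.24 m/s²;  |a| = 568.24 m/s².

568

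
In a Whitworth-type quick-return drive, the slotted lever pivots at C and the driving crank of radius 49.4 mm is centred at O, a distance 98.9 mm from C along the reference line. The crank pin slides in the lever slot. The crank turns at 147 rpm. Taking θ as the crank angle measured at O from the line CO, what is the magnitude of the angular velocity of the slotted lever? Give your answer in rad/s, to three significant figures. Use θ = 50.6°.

4.63

ω = 15.39 rad/s (from 147 rpm).
Crank pin A relative to C: A = (d + r cosθ, r sinθ); lever angle φ = atan2(r sinθ, d + r cosθ).
Differentiating tanφ: φ̇ = rω(d cosθ + r)/(d² + r² + 2dr cosθ).
d² + r² + 2dr cosθ = |CA|² = 0.0184237 m²;  d cosθ + r = +0.11217 m.
|ω_lever| = |0.0494·15.39·+0.11217| / 0.0184237 = 4.6301 rad/s.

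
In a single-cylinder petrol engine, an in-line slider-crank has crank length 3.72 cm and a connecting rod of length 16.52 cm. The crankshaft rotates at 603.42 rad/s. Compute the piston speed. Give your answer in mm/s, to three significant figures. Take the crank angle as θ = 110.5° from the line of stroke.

19300

ω = 603.4 rad/s
For an in-line slider-crank, x = r cosθ + √(L² − r² sin²θ), so v = −rω sinθ·[1 + r cosθ/√(L² − r² sin²θ)].
With r = 0.0372 m, L = 0.1652 m, θ = 110.5°: √(L² − r² sin²θ) = 0.16148 m.
v = −0.0372·603.4·0.93667·[1 + 0.0372·-0.35021/0.16148] = -19.329 m/s.
|v| = 19.329 m/s = 19329 mm/s.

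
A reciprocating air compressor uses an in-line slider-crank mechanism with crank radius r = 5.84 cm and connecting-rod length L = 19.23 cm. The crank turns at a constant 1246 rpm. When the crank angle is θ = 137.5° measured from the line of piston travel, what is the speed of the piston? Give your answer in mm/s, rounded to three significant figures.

3970

ω = 2π·1246/60 = 130.5 rad/s
For an in-line slider-crank, x = r cosθ + √(L² − r² sin²θ), so v = −rω sinθ·[1 + r cosθ/√(L² − r² sin²θ)].
With r = 0.0584 m, L = 0.1923 m, θ = 137.5°: √(L² − r² sin²θ) = 0.18821 m.
v = −0.0584·130.5·0.67559·[1 + 0.0584·-0.73728/0.18821] = -3.9703 m/s.
|v| = 3.9703 m/s = 3970.3 mm/s.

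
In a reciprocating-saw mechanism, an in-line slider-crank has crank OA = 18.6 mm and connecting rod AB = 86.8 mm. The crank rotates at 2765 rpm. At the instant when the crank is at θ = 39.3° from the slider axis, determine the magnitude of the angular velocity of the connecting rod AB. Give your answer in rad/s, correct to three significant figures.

48.5

ω = 289.6 rad/s (converted from 2765 rpm).
The rod makes angle φ with the slider axis where L sinφ = r sinθ; differentiating, L cosφ·φ̇ = r ω cosθ.
L cosφ = √(L² − r² sin²θ) = 0.085997 m.
|ω_rod| = r ω |cosθ| / √(L² − r² sin²θ) = 0.0186·289.6·0.77384/0.085997 = 48.462 rad/s.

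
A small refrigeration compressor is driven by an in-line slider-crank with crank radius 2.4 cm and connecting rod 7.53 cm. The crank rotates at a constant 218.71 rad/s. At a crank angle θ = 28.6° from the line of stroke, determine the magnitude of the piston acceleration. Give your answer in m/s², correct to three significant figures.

1220

ω = 218.7 rad/s
x(θ) = r cosθ + √(L² − r² sin²θ); with ω constant, a = ω²·d²x/dθ².
d²x/dθ² = −r cosθ − r²(cos2θ)/√u − r⁴ sin²2θ/(4u^{3/2}),  u = L² − r² sin²θ = 0.0055381 m².
Substituting r = 0.024 m, L = 0.0753 m, θ = 28.6°: d²x/dθ² = -0.025407 m.
a = ω²·d²x/dθ² = (218.7)²·(-0.025407) = -1215.3 m/s²;  |a| = 1215.3 m/s².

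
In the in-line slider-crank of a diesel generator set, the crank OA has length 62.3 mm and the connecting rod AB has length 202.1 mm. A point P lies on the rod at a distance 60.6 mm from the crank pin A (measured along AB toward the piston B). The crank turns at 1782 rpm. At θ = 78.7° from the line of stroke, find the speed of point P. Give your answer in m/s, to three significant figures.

11.7

ω = 186.6 rad/s.  Crank-pin speed |V_A| = rω = 11.626 m/s, perpendicular to OA.
Rod angle: sinφ = −(r/L) sinθ ⇒ φ = -17.595°; ω_rod = −rω cosθ/√(L²−r²sin²θ) = -11.825 rad/s.
V_P = V_A + ω_rod × AP, with AP = 0.0606 m along the rod.
Components: V_Px = −rω sinθ − a·ω_rod·sinφ = -11.617 m/s;  V_Py = rω cosθ + a·ω_rod·cosφ = +1.595 m/s.
|V_P| = √(V_Px² + V_Py²) = 11.726 m/s.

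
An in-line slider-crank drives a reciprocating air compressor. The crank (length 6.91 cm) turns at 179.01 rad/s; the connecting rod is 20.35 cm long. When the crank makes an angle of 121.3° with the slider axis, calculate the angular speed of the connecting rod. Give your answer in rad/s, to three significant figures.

33.0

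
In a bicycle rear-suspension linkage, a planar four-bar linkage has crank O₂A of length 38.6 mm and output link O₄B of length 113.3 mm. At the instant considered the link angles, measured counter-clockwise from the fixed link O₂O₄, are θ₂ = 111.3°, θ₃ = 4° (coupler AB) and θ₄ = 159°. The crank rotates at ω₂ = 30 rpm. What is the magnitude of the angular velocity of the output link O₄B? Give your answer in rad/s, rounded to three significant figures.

2.42

ω₂ = 3.142 rad/s (from 30 rpm).
Differentiating the loop-closure r₂e^{iθ₂}+r₃e^{iθ₃}=r₁+r₄e^{iθ₄} gives r₂ω₂e^{iθ₂}+r₃ω₃e^{iθ₃}=r₄ω₄e^{iθ₄}.
Eliminating the other unknown: ω₄ = r₂ω₂ sin(θ₂−θ₃) / [r₄ sin(θ₄−θ₃)].
Numerator sine = +0.95476; denominator sine = +0.42262.
Result = 0.0386·3.142·(+0.95476) / (0.1133·(+0.42262)) = +2.418 rad/s; magnitude 2.418 rad/s.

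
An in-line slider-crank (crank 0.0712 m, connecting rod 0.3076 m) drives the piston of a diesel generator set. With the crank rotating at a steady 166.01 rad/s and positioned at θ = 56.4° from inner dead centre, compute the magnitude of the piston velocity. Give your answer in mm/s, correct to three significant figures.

ω = 166 rad/s
For an in-line slider-crank, x = r cosθ + √(L² − r² sin²θ), so v = −rω sinθ·[1 + r cosθ/√(L² − r² sin²θ)].
With r = 0.0712 m, L = 0.3076 m, θ = 56.4°: √(L² − r² sin²θ) = 0.30183 m.
v = −0.0712·166·0.83292·[1 + 0.0712·0.55339/0.30183] = -11.13 m/s.
|v| = 11.13 m/s = 11130 mm/s.

11100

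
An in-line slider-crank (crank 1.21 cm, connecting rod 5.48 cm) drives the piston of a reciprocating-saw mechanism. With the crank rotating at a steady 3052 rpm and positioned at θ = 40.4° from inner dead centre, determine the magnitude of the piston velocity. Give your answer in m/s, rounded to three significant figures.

ω = 2π·3052/60 = 319.6 rad/s
For an in-line slider-crank, x = r cosθ + √(L² − r² sin²θ), so v = −rω sinθ·[1 + r cosθ/√(L² − r² sin²θ)].
With r = 0.0121 m, L = 0.0548 m, θ = 40.4°: √(L² − r² sin²θ) = 0.054236 m.
v = −0.0121·319.6·0.64812·[1 + 0.0121·0.76154/0.054236] = -2.9323 m/s.
|v| = 2.9323 m/s.

2.93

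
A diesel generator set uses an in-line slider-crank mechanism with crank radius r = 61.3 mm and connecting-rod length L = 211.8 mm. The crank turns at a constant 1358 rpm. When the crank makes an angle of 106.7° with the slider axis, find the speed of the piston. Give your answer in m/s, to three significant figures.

ω = 2π·1358/60 = 142.2 rad/s
For an in-line slider-crank, x = r cosθ + √(L² − r² sin²θ), so v = −rω sinθ·[1 + r cosθ/√(L² − r² sin²θ)].
With r = 0.0613 m, L = 0.2118 m, θ = 106.7°: √(L² − r² sin²θ) = 0.2035 m.
v = −0.0613·142.2·0.95782·[1 + 0.0613·-0.28736/0.2035] = -7.627 m/s.
|v| = 7.627 m/s.

7.63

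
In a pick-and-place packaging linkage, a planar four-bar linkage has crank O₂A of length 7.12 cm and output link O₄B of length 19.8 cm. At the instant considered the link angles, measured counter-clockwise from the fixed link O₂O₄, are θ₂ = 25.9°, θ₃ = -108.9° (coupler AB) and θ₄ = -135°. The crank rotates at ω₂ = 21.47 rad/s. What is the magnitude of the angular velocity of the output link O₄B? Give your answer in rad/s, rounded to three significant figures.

ω₂ = 21.47 rad/s
Differentiating the loop-closure r₂e^{iθ₂}+r₃e^{iθ₃}=r₁+r₄e^{iθ₄} gives r₂ω₂e^{iθ₂}+r₃ω₃e^{iθ₃}=r₄ω₄e^{iθ₄}.
Eliminating the other unknown: ω₄ = r₂ω₂ sin(θ₂−θ₃) / [r₄ sin(θ₄−θ₃)].
Numerator sine = +0.70957; denominator sine = -0.43994.
Result = 0.0712·21.47·(+0.70957) / (0.198·(-0.43994)) = -12.452 rad/s; magnitude 12.452 rad/s.

12.5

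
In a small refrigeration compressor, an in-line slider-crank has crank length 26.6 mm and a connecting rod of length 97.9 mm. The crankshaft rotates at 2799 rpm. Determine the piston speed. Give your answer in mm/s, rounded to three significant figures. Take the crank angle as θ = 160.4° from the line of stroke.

ω = 2π·2799/60 = 293.1 rad/s
For an in-line slider-crank, x = r cosθ + √(L² − r² sin²θ), so v = −rω sinθ·[1 + r cosθ/√(L² − r² sin²θ)].
With r = 0.0266 m, L = 0.0979 m, θ = 160.4°: √(L² − r² sin²θ) = 0.097493 m.
v = −0.0266·293.1·0.33545·[1 + 0.0266·-0.94206/0.097493] = -1.9432 m/s.
|v| = 1.9432 m/s = 1943.2 mm/s.

1940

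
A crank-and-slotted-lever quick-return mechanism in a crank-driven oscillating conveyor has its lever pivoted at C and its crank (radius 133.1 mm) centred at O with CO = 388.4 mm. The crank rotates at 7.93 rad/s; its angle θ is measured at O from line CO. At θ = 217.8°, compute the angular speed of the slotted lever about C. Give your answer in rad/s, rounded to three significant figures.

2.11

ω = 7.93 rad/s
Crank pin A relative to C: A = (d + r cosθ, r sinθ); lever angle φ = atan2(r sinθ, d + r cosθ).
Differentiating tanφ: φ̇ = rω(d cosθ + r)/(d² + r² + 2dr cosθ).
d² + r² + 2dr cosθ = |CA|² = 0.0868744 m²;  d cosθ + r = -0.1738 m.
|ω_lever| = |0.1331·7.93·-0.1738| / 0.0868744 = 2.1115 rad/s.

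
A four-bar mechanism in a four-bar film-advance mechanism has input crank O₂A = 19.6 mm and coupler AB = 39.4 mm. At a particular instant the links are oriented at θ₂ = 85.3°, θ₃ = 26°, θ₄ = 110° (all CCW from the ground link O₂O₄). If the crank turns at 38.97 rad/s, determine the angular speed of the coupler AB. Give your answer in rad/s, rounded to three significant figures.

8.15

ω₂ = 38.97 rad/s
Differentiating the loop-closure r₂e^{iθ₂}+r₃e^{iθ₃}=r₁+r₄e^{iθ₄} gives r₂ω₂e^{iθ₂}+r₃ω₃e^{iθ₃}=r₄ω₄e^{iθ₄}.
Eliminating the other unknown: ω₃ = r₂ω₂ sin(θ₄−θ₂) / [r₃ sin(θ₃−θ₄)].
Numerator sine = +0.41787; denominator sine = -0.99452.
Result = 0.0196·38.97·(+0.41787) / (0.0394·(-0.99452)) = -8.1454 rad/s; magnitude 8.1454 rad/s.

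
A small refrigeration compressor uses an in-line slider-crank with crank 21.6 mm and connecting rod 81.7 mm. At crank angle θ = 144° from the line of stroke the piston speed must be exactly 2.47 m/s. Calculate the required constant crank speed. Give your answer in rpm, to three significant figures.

2370

For an in-line slider-crank, |v_piston| = rω|sinθ|·[1 + r cosθ/√(L² − r² sin²θ)].
With r = 0.0216 m, L = 0.0817 m, θ = 144°: the bracketed kinematic factor |dx/dθ| = 0.0099472 m.
ω = v/|dx/dθ| = 2.47/0.0099472 = 248.31 rad/s.
N = 60ω/(2π) = 2371.2 rpm.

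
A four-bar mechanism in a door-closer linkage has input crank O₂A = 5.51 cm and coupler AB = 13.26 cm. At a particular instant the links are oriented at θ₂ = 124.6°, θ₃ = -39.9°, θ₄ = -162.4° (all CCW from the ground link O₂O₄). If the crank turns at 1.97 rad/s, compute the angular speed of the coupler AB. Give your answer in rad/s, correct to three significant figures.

ω₂ = 1.97 rad/s
Differentiating the loop-closure r₂e^{iθ₂}+r₃e^{iθ₃}=r₁+r₄e^{iθ₄} gives r₂ω₂e^{iθ₂}+r₃ω₃e^{iθ₃}=r₄ω₄e^{iθ₄}.
Eliminating the other unknown: ω₃ = r₂ω₂ sin(θ₄−θ₂) / [r₃ sin(θ₃−θ₄)].
Numerator sine = +0.95630; denominator sine = +0.84339.
Result = 0.0551·1.97·(+0.95630) / (0.1326·(+0.84339)) = +0.9282 rad/s; magnitude 0.9282 rad/s.

0.928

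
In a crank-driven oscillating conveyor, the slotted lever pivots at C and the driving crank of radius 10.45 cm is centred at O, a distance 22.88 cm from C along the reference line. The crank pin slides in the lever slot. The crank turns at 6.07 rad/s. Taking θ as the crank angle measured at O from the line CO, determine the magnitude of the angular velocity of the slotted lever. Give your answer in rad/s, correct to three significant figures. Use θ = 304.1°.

ω = 6.07 rad/s
Crank pin A relative to C: A = (d + r cosθ, r sinθ); lever angle φ = atan2(r sinθ, d + r cosθ).
Differentiating tanφ: φ̇ = rω(d cosθ + r)/(d² + r² + 2dr cosθ).
d² + r² + 2dr cosθ = |CA|² = 0.090079 m²;  d cosθ + r = +0.23277 m.
|ω_lever| = |0.1045·6.07·+0.23277| / 0.090079 = 1.6391 rad/s.

1.64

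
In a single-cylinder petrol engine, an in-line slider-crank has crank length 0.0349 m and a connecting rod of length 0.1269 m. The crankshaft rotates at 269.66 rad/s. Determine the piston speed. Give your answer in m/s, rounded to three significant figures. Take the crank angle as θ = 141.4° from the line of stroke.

ω = 269.7 rad/s
For an in-line slider-crank, x = r cosθ + √(L² − r² sin²θ), so v = −rω sinθ·[1 + r cosθ/√(L² − r² sin²θ)].
With r = 0.0349 m, L = 0.1269 m, θ = 141.4°: √(L² − r² sin²θ) = 0.12502 m.
v = −0.0349·269.7·0.62388·[1 + 0.0349·-0.78152/0.12502] = -4.5905 m/s.
|v| = 4.5905 m/s.

4.59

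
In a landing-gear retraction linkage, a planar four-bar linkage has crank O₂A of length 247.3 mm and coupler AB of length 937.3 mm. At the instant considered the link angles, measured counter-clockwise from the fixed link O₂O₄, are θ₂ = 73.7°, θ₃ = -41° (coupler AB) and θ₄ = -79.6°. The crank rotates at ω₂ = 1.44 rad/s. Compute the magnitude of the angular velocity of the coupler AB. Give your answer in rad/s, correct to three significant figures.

0.274

ω₂ = 1.44 rad/s
Differentiating the loop-closure r₂e^{iθ₂}+r₃e^{iθ₃}=r₁+r₄e^{iθ₄} gives r₂ω₂e^{iθ₂}+r₃ω₃e^{iθ₃}=r₄ω₄e^{iθ₄}.
Eliminating the other unknown: ω₃ = r₂ω₂ sin(θ₄−θ₂) / [r₃ sin(θ₃−θ₄)].
Numerator sine = -0.44932; denominator sine = +0.62388.
Result = 0.2473·1.44·(-0.44932) / (0.9373·(+0.62388)) = -0.27363 rad/s; magnitude 0.27363 rad/s.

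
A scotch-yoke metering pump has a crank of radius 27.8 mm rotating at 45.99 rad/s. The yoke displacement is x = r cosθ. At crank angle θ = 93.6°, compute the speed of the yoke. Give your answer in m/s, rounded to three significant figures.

1.28

ω = 45.99 rad/s
x = r cosθ ⇒ ẋ = −rω sinθ.
|v| = rω|sinθ| = 0.0278·45.99·|sin 93.6°| = 1.276 m/s.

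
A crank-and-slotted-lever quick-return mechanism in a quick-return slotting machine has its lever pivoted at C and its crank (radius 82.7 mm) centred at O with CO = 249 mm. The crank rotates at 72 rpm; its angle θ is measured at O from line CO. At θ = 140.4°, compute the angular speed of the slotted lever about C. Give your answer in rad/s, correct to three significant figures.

ω = 7.54 rad/s (from 72 rpm).
Crank pin A relative to C: A = (d + r cosθ, r sinθ); lever angle φ = atan2(r sinθ, d + r cosθ).
Differentiating tanφ: φ̇ = rω(d cosθ + r)/(d² + r² + 2dr cosθ).
d² + r² + 2dr cosθ = |CA|² = 0.037107 m²;  d cosθ + r = -0.10916 m.
|ω_lever| = |0.0827·7.54·-0.10916| / 0.037107 = 1.8343 rad/s.

1.83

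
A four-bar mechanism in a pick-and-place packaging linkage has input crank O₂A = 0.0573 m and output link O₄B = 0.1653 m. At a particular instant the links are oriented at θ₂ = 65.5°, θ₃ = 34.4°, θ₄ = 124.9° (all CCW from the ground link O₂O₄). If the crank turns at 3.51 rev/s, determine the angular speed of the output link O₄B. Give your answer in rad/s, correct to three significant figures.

ω₂ = 22.05 rad/s (from 3.51 rev/s).
Differentiating the loop-closure r₂e^{iθ₂}+r₃e^{iθ₃}=r₁+r₄e^{iθ₄} gives r₂ω₂e^{iθ₂}+r₃ω₃e^{iθ₃}=r₄ω₄e^{iθ₄}.
Eliminating the other unknown: ω₄ = r₂ω₂ sin(θ₂−θ₃) / [r₄ sin(θ₄−θ₃)].
Numerator sine = +0.51653; denominator sine = +0.99996.
Result = 0.0573·22.05·(+0.51653) / (0.1653·(+0.99996)) = +3.949 rad/s; magnitude 3.949 rad/s.

3.95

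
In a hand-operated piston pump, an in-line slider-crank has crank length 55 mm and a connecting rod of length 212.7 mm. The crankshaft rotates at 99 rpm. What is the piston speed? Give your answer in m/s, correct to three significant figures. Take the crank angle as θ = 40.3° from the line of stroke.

0.443

ω = 2π·99/60 = 10.37 rad/s
For an in-line slider-crank, x = r cosθ + √(L² − r² sin²θ), so v = −rω sinθ·[1 + r cosθ/√(L² − r² sin²θ)].
With r = 0.055 m, L = 0.2127 m, θ = 40.3°: √(L² − r² sin²θ) = 0.2097 m.
v = −0.055·10.37·0.64679·[1 + 0.055·0.76267/0.2097] = -0.44257 m/s.
|v| = 0.44257 m/s.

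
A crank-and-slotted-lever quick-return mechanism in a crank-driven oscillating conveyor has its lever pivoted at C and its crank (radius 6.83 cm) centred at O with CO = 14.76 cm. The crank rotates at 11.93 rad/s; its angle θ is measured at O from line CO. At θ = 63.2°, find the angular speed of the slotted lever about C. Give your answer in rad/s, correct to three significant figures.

ω = 11.93 rad/s
Crank pin A relative to C: A = (d + r cosθ, r sinθ); lever angle φ = atan2(r sinθ, d + r cosθ).
Differentiating tanφ: φ̇ = rω(d cosθ + r)/(d² + r² + 2dr cosθ).
d² + r² + 2dr cosθ = |CA|² = 0.0355413 m²;  d cosθ + r = +0.13485 m.
|ω_lever| = |0.0683·11.93·+0.13485| / 0.0355413 = 3.0916 rad/s.

3.09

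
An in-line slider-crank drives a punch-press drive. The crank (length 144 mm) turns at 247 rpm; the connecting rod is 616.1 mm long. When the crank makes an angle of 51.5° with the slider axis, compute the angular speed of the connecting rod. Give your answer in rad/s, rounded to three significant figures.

3.83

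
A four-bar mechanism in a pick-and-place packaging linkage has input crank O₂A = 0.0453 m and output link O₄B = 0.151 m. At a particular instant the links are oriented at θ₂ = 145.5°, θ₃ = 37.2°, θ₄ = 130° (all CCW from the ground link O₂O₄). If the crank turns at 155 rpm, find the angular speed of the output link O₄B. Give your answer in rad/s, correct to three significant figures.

ω₂ = 16.23 rad/s (from 155 rpm).
Differentiating the loop-closure r₂e^{iθ₂}+r₃e^{iθ₃}=r₁+r₄e^{iθ₄} gives r₂ω₂e^{iθ₂}+r₃ω₃e^{iθ₃}=r₄ω₄e^{iθ₄}.
Eliminating the other unknown: ω₄ = r₂ω₂ sin(θ₂−θ₃) / [r₄ sin(θ₄−θ₃)].
Numerator sine = +0.94943; denominator sine = +0.99881.
Result = 0.0453·16.23·(+0.94943) / (0.151·(+0.99881)) = +4.6287 rad/s; magnitude 4.6287 rad/s.

4.63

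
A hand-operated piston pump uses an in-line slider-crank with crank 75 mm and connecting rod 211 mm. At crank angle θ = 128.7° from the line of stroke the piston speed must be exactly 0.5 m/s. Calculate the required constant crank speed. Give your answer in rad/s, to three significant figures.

11.1

For an in-line slider-crank, |v_piston| = rω|sinθ|·[1 + r cosθ/√(L² − r² sin²θ)].
With r = 0.075 m, L = 0.211 m, θ = 128.7°: the bracketed kinematic factor |dx/dθ| = 0.044993 m.
ω = v/|dx/dθ| = 0.5/0.044993 = 11.113 rad/s.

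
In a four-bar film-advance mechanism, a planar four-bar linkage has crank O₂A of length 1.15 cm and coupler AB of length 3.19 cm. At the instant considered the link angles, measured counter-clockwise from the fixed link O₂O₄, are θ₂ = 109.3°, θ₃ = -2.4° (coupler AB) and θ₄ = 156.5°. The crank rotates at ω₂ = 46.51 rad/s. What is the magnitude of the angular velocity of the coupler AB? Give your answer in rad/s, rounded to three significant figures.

ω₂ = 46.51 rad/s
Differentiating the loop-closure r₂e^{iθ₂}+r₃e^{iθ₃}=r₁+r₄e^{iθ₄} gives r₂ω₂e^{iθ₂}+r₃ω₃e^{iθ₃}=r₄ω₄e^{iθ₄}.
Eliminating the other unknown: ω₃ = r₂ω₂ sin(θ₄−θ₂) / [r₃ sin(θ₃−θ₄)].
Numerator sine = +0.73373; denominator sine = -0.36000.
Result = 0.0115·46.51·(+0.73373) / (0.0319·(-0.36000)) = -34.174 rad/s; magnitude 34.174 rad/s.

34.2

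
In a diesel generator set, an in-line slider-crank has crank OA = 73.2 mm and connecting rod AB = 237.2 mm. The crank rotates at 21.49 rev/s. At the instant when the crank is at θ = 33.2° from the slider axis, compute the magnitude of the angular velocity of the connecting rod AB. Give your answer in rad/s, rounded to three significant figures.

ω = 135 rad/s (converted from 21.49 rev/s).
The rod makes angle φ with the slider axis where L sinφ = r sinθ; differentiating, L cosφ·φ̇ = r ω cosθ.
L cosφ = √(L² − r² sin²θ) = 0.23379 m.
|ω_rod| = r ω |cosθ| / √(L² − r² sin²θ) = 0.0732·135·0.83676/0.23379 = 35.376 rad/s.

35.4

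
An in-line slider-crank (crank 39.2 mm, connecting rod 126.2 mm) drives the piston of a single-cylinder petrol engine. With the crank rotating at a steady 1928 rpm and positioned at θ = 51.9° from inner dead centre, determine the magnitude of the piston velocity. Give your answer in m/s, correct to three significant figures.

7.46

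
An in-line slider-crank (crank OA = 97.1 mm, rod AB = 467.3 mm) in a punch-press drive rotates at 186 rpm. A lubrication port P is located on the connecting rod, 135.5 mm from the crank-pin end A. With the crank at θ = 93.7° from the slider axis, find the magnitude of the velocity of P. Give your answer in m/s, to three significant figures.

ω = 19.48 rad/s.  Crank-pin speed |V_A| = rω = 1.8913 m/s, perpendicular to OA.
Rod angle: sinφ = −(r/L) sinθ ⇒ φ = -11.967°; ω_rod = −rω cosθ/√(L²−r²sin²θ) = +0.26698 rad/s.
V_P = V_A + ω_rod × AP, with AP = 0.1355 m along the rod.
Components: V_Px = −rω sinθ − a·ω_rod·sinφ = -1.8799 m/s;  V_Py = rω cosθ + a·ω_rod·cosφ = -0.08666 m/s.
|V_P| = √(V_Px² + V_Py²) = 1.8819 m/s.

1.88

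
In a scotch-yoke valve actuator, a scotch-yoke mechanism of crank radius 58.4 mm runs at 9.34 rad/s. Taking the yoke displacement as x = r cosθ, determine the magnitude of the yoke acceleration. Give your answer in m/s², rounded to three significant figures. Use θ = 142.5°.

ω = 9.34 rad/s
x = r cosθ ⇒ ẍ = −rω² cosθ (ω constant).
|a| = rω²|cosθ| = 0.0584·(9.34)²·|cos 142.5°| = 4.0418 m/s².

4.04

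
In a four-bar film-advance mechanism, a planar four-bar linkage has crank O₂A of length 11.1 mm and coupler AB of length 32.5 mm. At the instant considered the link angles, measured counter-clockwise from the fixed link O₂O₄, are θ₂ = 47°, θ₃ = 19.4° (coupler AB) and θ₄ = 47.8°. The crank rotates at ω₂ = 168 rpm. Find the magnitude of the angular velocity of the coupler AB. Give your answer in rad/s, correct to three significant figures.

ω₂ = 17.59 rad/s (from 168 rpm).
Differentiating the loop-closure r₂e^{iθ₂}+r₃e^{iθ₃}=r₁+r₄e^{iθ₄} gives r₂ω₂e^{iθ₂}+r₃ω₃e^{iθ₃}=r₄ω₄e^{iθ₄}.
Eliminating the other unknown: ω₃ = r₂ω₂ sin(θ₄−θ₂) / [r₃ sin(θ₃−θ₄)].
Numerator sine = +0.01396; denominator sine = -0.47562.
Result = 0.0111·17.59·(+0.01396) / (0.0325·(-0.47562)) = -0.17639 rad/s; magnitude 0.17639 rad/s.

0.176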